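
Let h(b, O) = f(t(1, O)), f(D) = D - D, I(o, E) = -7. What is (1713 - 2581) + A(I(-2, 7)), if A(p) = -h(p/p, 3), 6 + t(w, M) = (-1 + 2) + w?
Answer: -868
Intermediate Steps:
t(w, M) = -5 + w (t(w, M) = -6 + ((-1 + 2) + w) = -6 + (1 + w) = -5 + w)
f(D) = 0
h(b, O) = 0
A(p) = 0 (A(p) = -1*0 = 0)
(1713 - 2581) + A(I(-2, 7)) = (1713 - 2581) + 0 = -868 + 0 = -868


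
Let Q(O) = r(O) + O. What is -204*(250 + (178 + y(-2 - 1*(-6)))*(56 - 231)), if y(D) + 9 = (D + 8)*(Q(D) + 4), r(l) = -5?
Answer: 7267500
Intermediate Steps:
Q(O) = -5 + O
y(D) = -9 + (-1 + D)*(8 + D) (y(D) = -9 + (D + 8)*((-5 + D) + 4) = -9 + (8 + D)*(-1 + D) = -9 + (-1 + D)*(8 + D))
-204*(250 + (178 + y(-2 - 1*(-6)))*(56 - 231)) = -204*(250 + (178 + (-17 + (-2 - 1*(-6))**2 + 7*(-2 - 1*(-6))))*(56 - 231)) = -204*(250 + (178 + (-17 + (-2 + 6)**2 + 7*(-2 + 6)))*(-175)) = -204*(250 + (178 + (-17 + 4**2 + 7*4))*(-175)) = -204*(250 + (178 + (-17 + 16 + 28))*(-175)) = -204*(250 + (178 + 27)*(-175)) = -204*(250 + 205*(-175)) = -204*(250 - 35875) = -204*(-35625) = 7267500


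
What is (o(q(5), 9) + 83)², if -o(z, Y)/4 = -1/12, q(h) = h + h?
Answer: 62500/9 ≈ 6944.4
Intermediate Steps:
q(h) = 2*h
o(z, Y) = ⅓ (o(z, Y) = -(-4)/12 = -4*(-1/12) = ⅓)
(o(q(5), 9) + 83)² = (⅓ + 83)² = (250/3)² = 62500/9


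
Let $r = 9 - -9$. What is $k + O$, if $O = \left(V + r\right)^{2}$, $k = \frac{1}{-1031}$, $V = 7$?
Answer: $\frac{644374}{1031} \approx 625.0$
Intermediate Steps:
$r = 18$ ($r = 9 + 9 = 18$)
$k = - \frac{1}{1031} \approx -0.00096993$
$O = 625$ ($O = \left(7 + 18\right)^{2} = 25^{2} = 625$)
$k + O = - \frac{1}{1031} + 625 = \frac{644374}{1031}$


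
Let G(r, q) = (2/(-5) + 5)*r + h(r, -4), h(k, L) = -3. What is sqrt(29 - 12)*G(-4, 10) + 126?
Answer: 126 - 107*sqrt(17)/5 ≈ 37.766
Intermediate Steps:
G(r, q) = -3 + 23*r/5 (G(r, q) = (2/(-5) + 5)*r - 3 = (2*(-1/5) + 5)*r - 3 = (-2/5 + 5)*r - 3 = 23*r/5 - 3 = -3 + 23*r/5)
sqrt(29 - 12)*G(-4, 10) + 126 = sqrt(29 - 12)*(-3 + (23/5)*(-4)) + 126 = sqrt(17)*(-3 - 92/5) + 126 = sqrt(17)*(-107/5) + 126 = -107*sqrt(17)/5 + 126 = 126 - 107*sqrt(17)/5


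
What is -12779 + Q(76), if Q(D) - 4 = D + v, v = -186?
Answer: -12885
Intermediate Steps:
Q(D) = -182 + D (Q(D) = 4 + (D - 186) = 4 + (-186 + D) = -182 + D)
-12779 + Q(76) = -12779 + (-182 + 76) = -12779 - 106 = -12885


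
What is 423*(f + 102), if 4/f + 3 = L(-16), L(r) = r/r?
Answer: 42300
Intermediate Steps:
L(r) = 1
f = -2 (f = 4/(-3 + 1) = 4/(-2) = 4*(-½) = -2)
423*(f + 102) = 423*(-2 + 102) = 423*100 = 42300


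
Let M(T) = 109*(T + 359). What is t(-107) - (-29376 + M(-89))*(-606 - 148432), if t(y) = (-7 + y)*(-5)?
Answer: 8048622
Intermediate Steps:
M(T) = 39131 + 109*T (M(T) = 109*(359 + T) = 39131 + 109*T)
t(y) = 35 - 5*y
t(-107) - (-29376 + M(-89))*(-606 - 148432) = (35 - 5*(-107)) - (-29376 + (39131 + 109*(-89)))*(-606 - 148432) = (35 + 535) - (-29376 + (39131 - 9701))*(-149038) = 570 - (-29376 + 29430)*(-149038) = 570 - 54*(-149038) = 570 - 1*(-8048052) = 570 + 8048052 = 8048622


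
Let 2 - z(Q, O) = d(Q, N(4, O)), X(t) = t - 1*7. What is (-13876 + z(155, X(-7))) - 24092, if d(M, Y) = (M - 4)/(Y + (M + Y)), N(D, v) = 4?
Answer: -6188609/163 ≈ -37967.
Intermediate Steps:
X(t) = -7 + t (X(t) = t - 7 = -7 + t)
d(M, Y) = (-4 + M)/(M + 2*Y)
z(Q, O) = 2 - (-4 + Q)/(8 + Q) (z(Q, O) = 2 - (-4 + Q)/(Q + 2*4) = 2 - (-4 + Q)/(Q + 8) = 2 - (-4 + Q)/(8 + Q))
(-13876 + z(155, X(-7))) - 24092 = (-13876 + (20 + 155)/(8 + 155)) - 24092 = (-13876 + 175/163) - 24092 = -2261613/163 - 24092 = -6188609/163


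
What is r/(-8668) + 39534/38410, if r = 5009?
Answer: 75142511/166468940 ≈ 0.45139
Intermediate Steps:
r/(-8668) + 39534/38410 = 5009/(-8668) + 39534/38410 = 5009*(-1/8668) + 39534*(1/38410) = -5009/8668 + 19767/19205 = 75142511/166468940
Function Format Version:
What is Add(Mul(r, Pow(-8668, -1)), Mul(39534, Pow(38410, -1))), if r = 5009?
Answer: Rational(75142511, 166468940) ≈ 0.45139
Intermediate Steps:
Add(Mul(r, Pow(-8668, -1)), Mul(39534, Pow(38410, -1))) = Add(Mul(5009, Pow(-8668, -1)), Mul(39534, Pow(38410, -1))) = Add(Mul(5009, Rational(-1, 8668)), Mul(39534, Rational(1, 38410))) = Add(Rational(-5009, 8668), Rational(19767, 19205)) = Rational(75142511, 166468940)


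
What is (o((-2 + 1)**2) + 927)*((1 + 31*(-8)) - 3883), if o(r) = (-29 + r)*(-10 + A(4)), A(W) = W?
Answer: -4522350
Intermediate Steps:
o(r) = 174 - 6*r (o(r) = (-29 + r)*(-10 + 4) = (-29 + r)*(-6) = 174 - 6*r)
(o((-2 + 1)**2) + 927)*((1 + 31*(-8)) - 3883) = ((174 - 6*(-2 + 1)**2) + 927)*((1 + 31*(-8)) - 3883) = ((174 - 6*(-1)**2) + 927)*((1 - 248) - 3883) = ((174 - 6*1) + 927)*(-247 - 3883) = ((174 - 6) + 927)*(-4130) = (168 + 927)*(-4130) = 1095*(-4130) = -4522350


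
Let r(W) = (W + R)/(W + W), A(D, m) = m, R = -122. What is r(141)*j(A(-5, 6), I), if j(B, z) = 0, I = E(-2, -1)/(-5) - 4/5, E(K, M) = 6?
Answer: 0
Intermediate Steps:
I = -2 (I = 6/(-5) - 4/5 = 6*(-1/5) - 4*1/5 = -6/5 - 4/5 = -2)
r(W) = (-122 + W)/(2*W) (r(W) = (W - 122)/(W + W) = (-122 + W)/((2*W)) = (-122 + W)*(1/(2*W)) = (-122 + W)/(2*W))
r(141)*j(A(-5, 6), I) = ((1/2)*(-122 + 141)/141)*0 = ((1/2)*(1/141)*19)*0 = (19/282)*0 = 0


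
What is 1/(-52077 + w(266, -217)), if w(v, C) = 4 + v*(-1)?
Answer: -1/52339 ≈ -1.9106e-5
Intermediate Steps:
w(v, C) = 4 - v
1/(-52077 + w(266, -217)) = 1/(-52077 + (4 - 1*266)) = 1/(-52077 + (4 - 266)) = 1/(-52077 - 262) = 1/(-52339) = -1/52339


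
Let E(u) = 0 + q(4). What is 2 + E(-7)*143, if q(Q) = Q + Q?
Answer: 1146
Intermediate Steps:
q(Q) = 2*Q
E(u) = 8 (E(u) = 0 + 2*4 = 0 + 8 = 8)
2 + E(-7)*143 = 2 + 8*143 = 2 + 1144 = 1146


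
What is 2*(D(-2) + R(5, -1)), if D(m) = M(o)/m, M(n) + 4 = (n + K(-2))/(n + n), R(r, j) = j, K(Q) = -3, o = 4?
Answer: 15/8 ≈ 1.8750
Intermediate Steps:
M(n) = -4 + (-3 + n)/(2*n) (M(n) = -4 + (n - 3)/(n + n) = -4 + (-3 + n)/((2*n)) = -4 + (-3 + n)*(1/(2*n)) = -4 + (-3 + n)/(2*n))
D(m) = -31/(8*m) (D(m) = ((½)*(-3 - 7*4)/4)/m = ((½)*(¼)*(-3 - 28))/m = ((½)*(¼)*(-31))/m = -31/(8*m))
2*(D(-2) + R(5, -1)) = 2*(-31/8/(-2) - 1) = 2*(-31/8*(-½) - 1) = 2*(31/16 - 1) = 2*(15/16) = 15/8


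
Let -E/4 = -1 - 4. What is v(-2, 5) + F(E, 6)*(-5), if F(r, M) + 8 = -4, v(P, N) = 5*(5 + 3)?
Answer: 100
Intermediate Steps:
v(P, N) = 40 (v(P, N) = 5*8 = 40)
E = 20 (E = -4*(-1 - 4) = -4*(-5) = 20)
F(r, M) = -12 (F(r, M) = -8 - 4 = -12)
v(-2, 5) + F(E, 6)*(-5) = 40 - 12*(-5) = 40 + 60 = 100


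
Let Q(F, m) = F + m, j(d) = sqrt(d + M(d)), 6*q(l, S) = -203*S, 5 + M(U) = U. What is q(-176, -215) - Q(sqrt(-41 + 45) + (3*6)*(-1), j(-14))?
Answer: 43741/6 - I*sqrt(33) ≈ 7290.2 - 5.7446*I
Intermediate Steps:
M(U) = -5 + U
q(l, S) = -203*S/6 (q(l, S) = (-203*S)/6 = -203*S/6)
j(d) = sqrt(-5 + 2*d) (j(d) = sqrt(d + (-5 + d)) = sqrt(-5 + 2*d))
q(-176, -215) - Q(sqrt(-41 + 45) + (3*6)*(-1), j(-14)) = -203/6*(-215) - ((sqrt(-41 + 45) + (3*6)*(-1)) + sqrt(-5 + 2*(-14))) = 43645/6 - ((sqrt(4) + 18*(-1)) + sqrt(-5 - 28)) = 43645/6 - ((2 - 18) + sqrt(-33)) = 43645/6 - (-16 + I*sqrt(33)) = 43645/6 + (16 - I*sqrt(33)) = 43741/6 - I*sqrt(33)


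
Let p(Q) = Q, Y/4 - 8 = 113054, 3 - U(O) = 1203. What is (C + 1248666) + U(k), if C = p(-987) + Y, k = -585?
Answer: 1698727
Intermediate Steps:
U(O) = -1200 (U(O) = 3 - 1*1203 = 3 - 1203 = -1200)
Y = 452248 (Y = 32 + 4*113054 = 32 + 452216 = 452248)
C = 451261 (C = -987 + 452248 = 451261)
(C + 1248666) + U(k) = (451261 + 1248666) - 1200 = 1699927 - 1200 = 1698727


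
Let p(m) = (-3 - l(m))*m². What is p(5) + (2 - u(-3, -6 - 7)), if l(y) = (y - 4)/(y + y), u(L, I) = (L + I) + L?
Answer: -113/2 ≈ -56.500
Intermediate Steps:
u(L, I) = I + 2*L (u(L, I) = (I + L) + L = I + 2*L)
l(y) = (-4 + y)/(2*y) (l(y) = (-4 + y)/((2*y)) = (-4 + y)*(1/(2*y)) = (-4 + y)/(2*y))
p(m) = m²*(-3 - (-4 + m)/(2*m)) (p(m) = (-3 - (-4 + m)/(2*m))*m² = m²*(-3 - (-4 + m)/(2*m)))
p(5) + (2 - u(-3, -6 - 7)) = (½)*5*(4 - 7*5) + (2 - ((-6 - 7) + 2*(-3))) = (½)*5*(4 - 35) + (2 - (-13 - 6)) = (½)*5*(-31) + (2 - 1*(-19)) = -155/2 + (2 + 19) = -155/2 + 21 = -113/2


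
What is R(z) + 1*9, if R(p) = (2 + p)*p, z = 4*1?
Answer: 33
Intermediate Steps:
z = 4
R(p) = p*(2 + p)
R(z) + 1*9 = 4*(2 + 4) + 1*9 = 4*6 + 9 = 24 + 9 = 33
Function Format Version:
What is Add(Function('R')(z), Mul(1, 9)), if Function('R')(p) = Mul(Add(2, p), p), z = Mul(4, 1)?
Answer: 33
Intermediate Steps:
z = 4
Function('R')(p) = Mul(p, Add(2, p))
Add(Function('R')(z), Mul(1, 9)) = Add(Mul(4, Add(2, 4)), Mul(1, 9)) = Add(Mul(4, 6), 9) = Add(24, 9) = 33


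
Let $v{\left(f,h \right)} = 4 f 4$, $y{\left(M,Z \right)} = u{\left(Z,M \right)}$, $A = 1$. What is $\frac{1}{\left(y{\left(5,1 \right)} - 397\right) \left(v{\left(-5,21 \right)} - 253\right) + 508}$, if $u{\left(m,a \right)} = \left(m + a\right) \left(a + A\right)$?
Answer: $\frac{1}{120721} \approx 8.2836 \cdot 10^{-6}$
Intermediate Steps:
$u{\left(m,a \right)} = \left(1 + a\right) \left(a + m\right)$ ($u{\left(m,a \right)} = \left(m + a\right) \left(a + 1\right) = \left(a + m\right) \left(1 + a\right) = \left(1 + a\right) \left(a + m\right)$)
$y{\left(M,Z \right)} = M + Z + M^{2} + M Z$
$v{\left(f,h \right)} = 16 f$
$\frac{1}{\left(y{\left(5,1 \right)} - 397\right) \left(v{\left(-5,21 \right)} - 253\right) + 508} = \frac{1}{\left(\left(5 + 1 + 5^{2} + 5 \cdot 1\right) - 397\right) \left(16 \left(-5\right) - 253\right) + 508} = \frac{1}{\left(\left(5 + 1 + 25 + 5\right) - 397\right) \left(-80 - 253\right) + 508} = \frac{1}{\left(36 - 397\right) \left(-333\right) + 508} = \frac{1}{\left(-361\right) \left(-333\right) + 508} = \frac{1}{120213 + 508} = \frac{1}{120721}$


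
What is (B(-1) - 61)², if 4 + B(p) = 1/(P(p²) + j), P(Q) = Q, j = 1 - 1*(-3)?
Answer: 104976/25 ≈ 4199.0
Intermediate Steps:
j = 4 (j = 1 + 3 = 4)
B(p) = -4 + 1/(4 + p²) (B(p) = -4 + 1/(p² + 4) = -4 + 1/(4 + p²))
(B(-1) - 61)² = ((-15 - 4*(-1)²)/(4 + (-1)²) - 61)² = ((-15 - 4*1)/(4 + 1) - 61)² = ((-15 - 4)/5 - 61)² = ((⅕)*(-19) - 61)² = (-19/5 - 61)² = (-324/5)² = 104976/25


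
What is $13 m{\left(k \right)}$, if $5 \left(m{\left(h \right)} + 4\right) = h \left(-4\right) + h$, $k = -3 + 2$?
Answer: $- \frac{221}{5} \approx -44.2$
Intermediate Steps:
$k = -1$
$m{\left(h \right)} = -4 - \frac{3 h}{5}$ ($m{\left(h \right)} = -4 + \frac{h \left(-4\right) + h}{5} = -4 + \frac{- 4 h + h}{5} = -4 + \frac{\left(-3\right) h}{5} = -4 - \frac{3 h}{5}$)
$13 m{\left(k \right)} = 13 \left(-4 - - \frac{3}{5}\right) = 13 \left(-4 + \frac{3}{5}\right) = 13 \left(- \frac{17}{5}\right) = - \frac{221}{5}$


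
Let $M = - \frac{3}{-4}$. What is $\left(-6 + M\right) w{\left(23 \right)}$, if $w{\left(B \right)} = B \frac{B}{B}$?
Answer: $- \frac{483}{4} \approx -120.75$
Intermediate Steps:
$w{\left(B \right)} = B$ ($w{\left(B \right)} = B 1 = B$)
$M = \frac{3}{4}$ ($M = \left(-3\right) \left(- \frac{1}{4}\right) = \frac{3}{4} \approx 0.75$)
$\left(-6 + M\right) w{\left(23 \right)} = \left(-6 + \frac{3}{4}\right) 23 = \left(- \frac{21}{4}\right) 23 = - \frac{483}{4}$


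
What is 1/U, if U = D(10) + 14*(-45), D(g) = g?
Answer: -1/620 ≈ -0.0016129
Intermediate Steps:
U = -620 (U = 10 + 14*(-45) = 10 - 630 = -620)
1/U = 1/(-620) = -1/620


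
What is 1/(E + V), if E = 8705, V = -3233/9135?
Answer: 9135/79516942 ≈ 0.00011488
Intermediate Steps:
V = -3233/9135 (V = -3233*1/9135 = -3233/9135 ≈ -0.35391)
1/(E + V) = 1/(8705 - 3233/9135) = 1/(79516942/9135) = 9135/79516942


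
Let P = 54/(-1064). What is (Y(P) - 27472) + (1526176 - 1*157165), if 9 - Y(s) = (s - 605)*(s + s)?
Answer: 189836449627/141512 ≈ 1.3415e+6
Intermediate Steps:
P = -27/532 (P = 54*(-1/1064) = -27/532 ≈ -0.050752)
Y(s) = 9 - 2*s*(-605 + s) (Y(s) = 9 - (s - 605)*(s + s) = 9 - (-605 + s)*2*s = 9 - 2*s*(-605 + s))
(Y(P) - 27472) + (1526176 - 1*157165) = ((9 - 2*(-27/532)**2 + 1210*(-27/532)) - 27472) + (1526176 - 1*157165) = ((9 - 2*729/283024 - 16335/266) - 27472) + (1526176 - 157165) = ((9 - 729/141512 - 16335/266) - 27472) + 1369011 = (-7417341/141512 - 27472) + 1369011 = -3895035005/141512 + 1369011 = 189836449627/141512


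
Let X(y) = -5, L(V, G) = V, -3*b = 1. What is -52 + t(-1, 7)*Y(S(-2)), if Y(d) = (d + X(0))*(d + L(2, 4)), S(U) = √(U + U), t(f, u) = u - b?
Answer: -464/3 - 44*I ≈ -154.67 - 44.0*I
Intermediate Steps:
b = -⅓ (b = -⅓*1 = -⅓ ≈ -0.33333)
t(f, u) = ⅓ + u (t(f, u) = u - 1*(-⅓) = u + ⅓ = ⅓ + u)
S(U) = √2*√U (S(U) = √(2*U) = √2*√U)
Y(d) = (-5 + d)*(2 + d) (Y(d) = (d - 5)*(d + 2) = (-5 + d)*(2 + d))
-52 + t(-1, 7)*Y(S(-2)) = -52 + (⅓ + 7)*(-10 + (√2*√(-2))² - 3*√2*√(-2)) = -52 + 22*(-10 + (√2*(I*√2))² - 3*√2*I*√2)/3 = -52 + 22*(-10 + (2*I)² - 6*I)/3 = -52 + 22*(-10 - 4 - 6*I)/3 = -52 + 22*(-14 - 6*I)/3 = -52 + (-308/3 - 44*I) = -464/3 - 44*I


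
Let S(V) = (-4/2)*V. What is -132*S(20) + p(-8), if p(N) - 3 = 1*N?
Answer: 5275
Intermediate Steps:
S(V) = -2*V (S(V) = ((½)*(-4))*V = -2*V)
p(N) = 3 + N (p(N) = 3 + 1*N = 3 + N)
-132*S(20) + p(-8) = -(-264)*20 + (3 - 8) = -132*(-40) - 5 = 5280 - 5 = 5275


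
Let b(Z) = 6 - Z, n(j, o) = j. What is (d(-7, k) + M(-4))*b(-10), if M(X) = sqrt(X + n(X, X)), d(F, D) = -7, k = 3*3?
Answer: -112 + 32*I*sqrt(2) ≈ -112.0 + 45.255*I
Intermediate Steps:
k = 9
M(X) = sqrt(2)*sqrt(X) (M(X) = sqrt(X + X) = sqrt(2*X) = sqrt(2)*sqrt(X))
(d(-7, k) + M(-4))*b(-10) = (-7 + sqrt(2)*sqrt(-4))*(6 - 1*(-10)) = (-7 + sqrt(2)*(2*I))*(6 + 10) = (-7 + 2*I*sqrt(2))*16 = -112 + 32*I*sqrt(2)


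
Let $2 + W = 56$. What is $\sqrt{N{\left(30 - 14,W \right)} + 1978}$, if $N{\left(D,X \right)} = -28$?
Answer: $5 \sqrt{78} \approx 44.159$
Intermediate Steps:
$W = 54$ ($W = -2 + 56 = 54$)
$\sqrt{N{\left(30 - 14,W \right)} + 1978} = \sqrt{-28 + 1978} = \sqrt{1950} = 5 \sqrt{78}$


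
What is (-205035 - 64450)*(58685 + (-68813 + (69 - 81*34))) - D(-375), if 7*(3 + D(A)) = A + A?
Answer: 24170379906/7 ≈ 3.4529e+9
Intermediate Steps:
D(A) = -3 + 2*A/7 (D(A) = -3 + (A + A)/7 = -3 + (2*A)/7 = -3 + 2*A/7)
(-205035 - 64450)*(58685 + (-68813 + (69 - 81*34))) - D(-375) = (-205035 - 64450)*(58685 + (-68813 + (69 - 81*34))) - (-3 + (2/7)*(-375)) = -269485*(58685 + (-68813 + (69 - 2754))) - (-3 - 750/7) = -269485*(58685 + (-68813 - 2685)) - 1*(-771/7) = -269485*(58685 - 71498) + 771/7 = -269485*(-12813) + 771/7 = 3452911305 + 771/7 = 24170379906/7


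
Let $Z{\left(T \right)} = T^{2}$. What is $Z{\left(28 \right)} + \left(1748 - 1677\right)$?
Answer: $855$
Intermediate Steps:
$Z{\left(28 \right)} + \left(1748 - 1677\right) = 28^{2} + \left(1748 - 1677\right) = 784 + 71 = 855$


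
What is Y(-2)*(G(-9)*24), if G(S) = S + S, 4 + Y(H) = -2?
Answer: 2592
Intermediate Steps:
Y(H) = -6 (Y(H) = -4 - 2 = -6)
G(S) = 2*S
Y(-2)*(G(-9)*24) = -6*2*(-9)*24 = -(-108)*24 = -6*(-432) = 2592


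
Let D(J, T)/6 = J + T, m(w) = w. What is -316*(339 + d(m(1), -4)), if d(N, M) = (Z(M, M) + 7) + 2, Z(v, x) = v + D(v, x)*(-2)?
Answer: -139040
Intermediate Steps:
D(J, T) = 6*J + 6*T (D(J, T) = 6*(J + T) = 6*J + 6*T)
Z(v, x) = -12*x - 11*v (Z(v, x) = v + (6*v + 6*x)*(-2) = v + (-12*v - 12*x) = -12*x - 11*v)
d(N, M) = 9 - 23*M (d(N, M) = ((-12*M - 11*M) + 7) + 2 = (-23*M + 7) + 2 = (7 - 23*M) + 2 = 9 - 23*M)
-316*(339 + d(m(1), -4)) = -316*(339 + (9 - 23*(-4))) = -316*(339 + (9 + 92)) = -316*(339 + 101) = -316*440 = -139040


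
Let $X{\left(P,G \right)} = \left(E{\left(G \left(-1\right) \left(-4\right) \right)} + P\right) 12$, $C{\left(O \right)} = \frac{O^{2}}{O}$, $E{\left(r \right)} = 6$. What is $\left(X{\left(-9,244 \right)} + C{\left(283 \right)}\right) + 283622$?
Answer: $283869$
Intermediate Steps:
$C{\left(O \right)} = O$
$X{\left(P,G \right)} = 72 + 12 P$ ($X{\left(P,G \right)} = \left(6 + P\right) 12 = 72 + 12 P$)
$\left(X{\left(-9,244 \right)} + C{\left(283 \right)}\right) + 283622 = \left(\left(72 + 12 \left(-9\right)\right) + 283\right) + 283622 = \left(\left(72 - 108\right) + 283\right) + 283622 = \left(-36 + 283\right) + 283622 = 247 + 283622 = 283869$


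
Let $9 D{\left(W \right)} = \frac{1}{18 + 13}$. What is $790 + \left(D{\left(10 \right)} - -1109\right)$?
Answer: $\frac{529822}{279} \approx 1899.0$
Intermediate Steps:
$D{\left(W \right)} = \frac{1}{279}$ ($D{\left(W \right)} = \frac{1}{9 \left(18 + 13\right)} = \frac{1}{9 \cdot 31} = \frac{1}{9} \cdot \frac{1}{31} = \frac{1}{279}$)
$790 + \left(D{\left(10 \right)} - -1109\right) = 790 + \left(\frac{1}{279} - -1109\right) = 790 + \left(\frac{1}{279} + 1109\right) = 790 + \frac{309412}{279} = \frac{529822}{279}$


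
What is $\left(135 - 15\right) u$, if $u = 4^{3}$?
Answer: $7680$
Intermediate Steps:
$u = 64$
$\left(135 - 15\right) u = \left(135 - 15\right) 64 = 120 \cdot 64 = 7680$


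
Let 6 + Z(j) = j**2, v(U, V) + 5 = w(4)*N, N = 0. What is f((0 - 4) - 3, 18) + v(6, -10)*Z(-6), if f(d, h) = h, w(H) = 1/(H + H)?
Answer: -132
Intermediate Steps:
w(H) = 1/(2*H)
v(U, V) = -5 (v(U, V) = -5 + ((1/2)/4)*0 = -5 + ((1/2)*(1/4))*0 = -5 + (1/8)*0 = -5 + 0 = -5)
Z(j) = -6 + j**2
f((0 - 4) - 3, 18) + v(6, -10)*Z(-6) = 18 - 5*(-6 + (-6)**2) = 18 - 5*(-6 + 36) = 18 - 5*30 = 18 - 150 = -132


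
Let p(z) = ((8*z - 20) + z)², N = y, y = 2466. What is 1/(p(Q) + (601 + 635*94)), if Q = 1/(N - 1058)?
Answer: 1982464/120317215825 ≈ 1.6477e-5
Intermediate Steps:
N = 2466
Q = 1/1408 (Q = 1/(2466 - 1058) = 1/1408 ≈ 0.00071023)
p(z) = (-20 + 9*z)² (p(z) = ((-20 + 8*z) + z)² = (-20 + 9*z)²)
1/(p(Q) + (601 + 635*94)) = 1/((-20 + 9*(1/1408))² + (601 + 635*94)) = 1/((-20 + 9/1408)² + (601 + 59690)) = 1/((-28151/1408)² + 60291) = 1/(792478801/1982464 + 60291) = 1/(120317215825/1982464) = 1982464/120317215825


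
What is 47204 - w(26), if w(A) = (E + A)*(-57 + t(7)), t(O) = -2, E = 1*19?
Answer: 49859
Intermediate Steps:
E = 19
w(A) = -1121 - 59*A (w(A) = (19 + A)*(-57 - 2) = (19 + A)*(-59) = -1121 - 59*A)
47204 - w(26) = 47204 - (-1121 - 59*26) = 47204 - (-1121 - 1534) = 47204 - 1*(-2655) = 47204 + 2655 = 49859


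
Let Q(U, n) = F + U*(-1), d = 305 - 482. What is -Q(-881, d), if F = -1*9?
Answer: -872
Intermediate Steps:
d = -177
F = -9
Q(U, n) = -9 - U (Q(U, n) = -9 + U*(-1) = -9 - U)
-Q(-881, d) = -(-9 - 1*(-881)) = -(-9 + 881) = -1*872 = -872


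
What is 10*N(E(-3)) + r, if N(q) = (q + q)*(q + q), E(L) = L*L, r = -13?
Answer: 3227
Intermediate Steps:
E(L) = L²
N(q) = 4*q² (N(q) = (2*q)*(2*q) = 4*q²)
10*N(E(-3)) + r = 10*(4*((-3)²)²) - 13 = 10*(4*9²) - 13 = 10*(4*81) - 13 = 10*324 - 13 = 3240 - 13 = 3227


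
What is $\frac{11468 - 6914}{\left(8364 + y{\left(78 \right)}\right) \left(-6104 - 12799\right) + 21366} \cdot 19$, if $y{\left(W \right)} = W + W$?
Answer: $- \frac{4807}{8946233} \approx -0.00053732$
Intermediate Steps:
$y{\left(W \right)} = 2 W$
$\frac{11468 - 6914}{\left(8364 + y{\left(78 \right)}\right) \left(-6104 - 12799\right) + 21366} \cdot 19 = \frac{11468 - 6914}{\left(8364 + 2 \cdot 78\right) \left(-6104 - 12799\right) + 21366} \cdot 19 = \frac{4554}{\left(8364 + 156\right) \left(-18903\right) + 21366} \cdot 19 = \frac{4554}{8520 \left(-18903\right) + 21366} \cdot 19 = \frac{4554}{-161053560 + 21366} \cdot 19 = \frac{4554}{-161032194} \cdot 19 = 4554 \left(- \frac{1}{161032194}\right) 19 = \left(- \frac{253}{8946233}\right) 19 = - \frac{4807}{8946233}$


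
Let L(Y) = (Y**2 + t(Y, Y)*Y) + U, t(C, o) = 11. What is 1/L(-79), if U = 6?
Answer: 1/5378 ≈ 0.00018594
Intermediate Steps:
L(Y) = 6 + Y**2 + 11*Y (L(Y) = (Y**2 + 11*Y) + 6 = 6 + Y**2 + 11*Y)
1/L(-79) = 1/(6 + (-79)**2 + 11*(-79)) = 1/(6 + 6241 - 869) = 1/5378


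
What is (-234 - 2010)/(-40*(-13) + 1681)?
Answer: -2244/2201 ≈ -1.0195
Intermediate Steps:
(-234 - 2010)/(-40*(-13) + 1681) = -2244/(520 + 1681) = -2244/2201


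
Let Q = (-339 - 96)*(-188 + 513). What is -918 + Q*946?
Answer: -133741668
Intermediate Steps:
Q = -141375 (Q = -435*325 = -141375)
-918 + Q*946 = -918 - 141375*946 = -918 - 133740750 = -133741668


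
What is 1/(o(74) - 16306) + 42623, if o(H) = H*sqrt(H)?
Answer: 5657785792185/132740206 - 37*sqrt(74)/132740206 ≈ 42623.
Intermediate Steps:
o(H) = H**(3/2)
1/(o(74) - 16306) + 42623 = 1/(74**(3/2) - 16306) + 42623 = 1/(74*sqrt(74) - 16306) + 42623 = 1/(-16306 + 74*sqrt(74)) + 42623 = 42623 + 1/(-16306 + 74*sqrt(74))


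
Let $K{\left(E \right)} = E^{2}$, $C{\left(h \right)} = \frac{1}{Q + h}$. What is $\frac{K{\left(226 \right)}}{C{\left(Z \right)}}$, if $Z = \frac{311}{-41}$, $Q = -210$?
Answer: $- \frac{455648996}{41} \approx -1.1113 \cdot 10^{7}$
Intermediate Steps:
$Z = - \frac{311}{41}$ ($Z = 311 \left(- \frac{1}{41}\right) = - \frac{311}{41} \approx -7.5854$)
$C{\left(h \right)} = \frac{1}{-210 + h}$
$\frac{K{\left(226 \right)}}{C{\left(Z \right)}} = \frac{226^{2}}{\frac{1}{-210 - \frac{311}{41}}} = \frac{51076}{\frac{1}{- \frac{8921}{41}}} = \frac{51076}{- \frac{41}{8921}} = 51076 \left(- \frac{8921}{41}\right) = - \frac{455648996}{41}$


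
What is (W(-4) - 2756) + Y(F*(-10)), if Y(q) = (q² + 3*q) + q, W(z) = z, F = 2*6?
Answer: 11160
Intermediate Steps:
F = 12
Y(q) = q² + 4*q
(W(-4) - 2756) + Y(F*(-10)) = (-4 - 2756) + (12*(-10))*(4 + 12*(-10)) = -2760 - 120*(4 - 120) = -2760 - 120*(-116) = -2760 + 13920 = 11160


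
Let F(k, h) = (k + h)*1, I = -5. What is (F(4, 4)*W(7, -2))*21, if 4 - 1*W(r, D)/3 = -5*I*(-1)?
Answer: 14616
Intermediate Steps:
F(k, h) = h + k (F(k, h) = (h + k)*1 = h + k)
W(r, D) = 87 (W(r, D) = 12 - 3*(-5*(-5))*(-1) = 12 - 75*(-1) = 12 - 3*(-25) = 12 + 75 = 87)
(F(4, 4)*W(7, -2))*21 = ((4 + 4)*87)*21 = (8*87)*21 = 696*21 = 14616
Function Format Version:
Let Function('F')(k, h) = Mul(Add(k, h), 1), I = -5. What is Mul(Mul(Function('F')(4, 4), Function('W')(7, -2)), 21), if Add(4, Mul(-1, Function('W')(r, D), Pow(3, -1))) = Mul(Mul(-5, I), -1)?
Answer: 14616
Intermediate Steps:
Function('F')(k, h) = Add(h, k) (Function('F')(k, h) = Mul(Add(h, k), 1) = Add(h, k))
Function('W')(r, D) = 87 (Function('W')(r, D) = Add(12, Mul(-3, Mul(Mul(-5, -5), -1))) = Add(12, Mul(-3, Mul(25, -1))) = Add(12, Mul(-3, -25)) = Add(12, 75) = 87)
Mul(Mul(Function('F')(4, 4), Function('W')(7, -2)), 21) = Mul(Mul(Add(4, 4), 87), 21) = Mul(Mul(8, 87), 21) = Mul(696, 21) = 14616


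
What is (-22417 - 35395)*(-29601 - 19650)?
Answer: 2847298812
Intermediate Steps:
(-22417 - 35395)*(-29601 - 19650) = -57812*(-49251) = 2847298812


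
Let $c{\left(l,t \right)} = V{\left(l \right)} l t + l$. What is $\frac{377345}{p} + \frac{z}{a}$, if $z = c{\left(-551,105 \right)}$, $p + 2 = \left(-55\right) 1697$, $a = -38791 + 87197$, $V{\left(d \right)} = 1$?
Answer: $- \frac{11858601446}{2259035411} \approx -5.2494$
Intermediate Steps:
$a = 48406$
$c{\left(l,t \right)} = l + l t$ ($c{\left(l,t \right)} = 1 l t + l = l t + l = l + l t$)
$p = -93337$ ($p = -2 - 93335 = -93337$)
$z = -58406$ ($z = - 551 \left(1 + 105\right) = \left(-551\right) 106 = -58406$)
$\frac{377345}{p} + \frac{z}{a} = \frac{377345}{-93337} - \frac{58406}{48406} = 377345 \left(- \frac{1}{93337}\right) - \frac{29203}{24203} = - \frac{377345}{93337} - \frac{29203}{24203} = - \frac{11858601446}{2259035411}$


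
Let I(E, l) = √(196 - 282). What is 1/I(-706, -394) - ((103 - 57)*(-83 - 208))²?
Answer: -179184996 - I*√86/86 ≈ -1.7918e+8 - 0.10783*I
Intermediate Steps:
I(E, l) = I*√86 (I(E, l) = √(-86) = I*√86)
1/I(-706, -394) - ((103 - 57)*(-83 - 208))² = 1/(I*√86) - ((103 - 57)*(-83 - 208))² = -I*√86/86 - (46*(-291))² = -I*√86/86 - 1*(-13386)² = -I*√86/86 - 1*179184996 = -I*√86/86 - 179184996 = -179184996 - I*√86/86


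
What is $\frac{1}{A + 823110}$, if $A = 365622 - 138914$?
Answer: $\frac{1}{1049818} \approx 9.5255 \cdot 10^{-7}$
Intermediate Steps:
$A = 226708$ ($A = 365622 - 138914 = 226708$)
$\frac{1}{A + 823110} = \frac{1}{226708 + 823110} = \frac{1}{1049818}$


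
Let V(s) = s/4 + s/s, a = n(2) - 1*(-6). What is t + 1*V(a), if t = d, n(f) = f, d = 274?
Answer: 277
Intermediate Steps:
t = 274
a = 8 (a = 2 - 1*(-6) = 2 + 6 = 8)
V(s) = 1 + s/4 (V(s) = s*(1/4) + 1 = s/4 + 1 = 1 + s/4)
t + 1*V(a) = 274 + 1*(1 + (1/4)*8) = 274 + 1*(1 + 2) = 274 + 1*3 = 274 + 3 = 277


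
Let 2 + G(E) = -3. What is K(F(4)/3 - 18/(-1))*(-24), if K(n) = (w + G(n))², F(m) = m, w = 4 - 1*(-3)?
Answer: -96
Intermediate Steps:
G(E) = -5 (G(E) = -2 - 3 = -5)
w = 7 (w = 4 + 3 = 7)
K(n) = 4 (K(n) = (7 - 5)² = 2² = 4)
K(F(4)/3 - 18/(-1))*(-24) = 4*(-24) = -96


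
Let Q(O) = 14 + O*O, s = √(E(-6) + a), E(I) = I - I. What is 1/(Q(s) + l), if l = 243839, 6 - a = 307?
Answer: 1/243552 ≈ 4.1059e-6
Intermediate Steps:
E(I) = 0
a = -301 (a = 6 - 1*307 = 6 - 307 = -301)
s = I*√301 (s = √(0 - 301) = √(-301) = I*√301 ≈ 17.349*I)
Q(O) = 14 + O²
1/(Q(s) + l) = 1/((14 + (I*√301)²) + 243839) = 1/((14 - 301) + 243839) = 1/(-287 + 243839) = 1/243552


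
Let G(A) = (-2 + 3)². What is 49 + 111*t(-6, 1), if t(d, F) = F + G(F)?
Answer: 271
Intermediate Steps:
G(A) = 1 (G(A) = 1² = 1)
t(d, F) = 1 + F (t(d, F) = F + 1 = 1 + F)
49 + 111*t(-6, 1) = 49 + 111*(1 + 1) = 49 + 111*2 = 49 + 222 = 271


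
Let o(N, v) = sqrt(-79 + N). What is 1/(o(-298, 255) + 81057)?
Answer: 81057/6570237626 - I*sqrt(377)/6570237626 ≈ 1.2337e-5 - 2.9552e-9*I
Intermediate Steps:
1/(o(-298, 255) + 81057) = 1/(sqrt(-79 - 298) + 81057) = 1/(sqrt(-377) + 81057) = 1/(I*sqrt(377) + 81057) = 1/(81057 + I*sqrt(377))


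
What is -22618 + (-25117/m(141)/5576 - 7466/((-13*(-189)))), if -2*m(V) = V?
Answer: -7282946157289/321955452 ≈ -22621.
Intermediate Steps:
m(V) = -V/2
-22618 + (-25117/m(141)/5576 - 7466/((-13*(-189)))) = -22618 + (-25117/((-½*141))/5576 - 7466/((-13*(-189)))) = -22618 + (-25117/(-141/2)*(1/5576) - 7466/2457) = -22618 + (-25117*(-2/141)*(1/5576) - 7466*1/2457) = -22618 + ((50234/141)*(1/5576) - 7466/2457) = -22618 + (25117/393108 - 7466/2457) = -22618 - 957743953/321955452 = -7282946157289/321955452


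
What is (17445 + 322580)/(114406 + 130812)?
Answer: 340025/245218 ≈ 1.3866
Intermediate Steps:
(17445 + 322580)/(114406 + 130812) = 340025/245218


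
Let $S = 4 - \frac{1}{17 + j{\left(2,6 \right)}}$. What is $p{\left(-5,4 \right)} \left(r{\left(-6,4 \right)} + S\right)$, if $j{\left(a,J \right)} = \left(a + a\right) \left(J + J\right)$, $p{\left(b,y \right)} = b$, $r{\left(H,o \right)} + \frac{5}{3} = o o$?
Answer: $- \frac{3572}{39} \approx -91.59$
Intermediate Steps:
$r{\left(H,o \right)} = - \frac{5}{3} + o^{2}$ ($r{\left(H,o \right)} = - \frac{5}{3} + o o = - \frac{5}{3} + o^{2}$)
$j{\left(a,J \right)} = 4 J a$ ($j{\left(a,J \right)} = 2 a 2 J = 4 J a$)
$S = \frac{259}{65}$ ($S = 4 - \frac{1}{17 + 4 \cdot 6 \cdot 2} = 4 - \frac{1}{17 + 48} = 4 - \frac{1}{65} = \frac{259}{65} \approx 3.9846$)
$p{\left(-5,4 \right)} \left(r{\left(-6,4 \right)} + S\right) = - 5 \left(\left(- \frac{5}{3} + 4^{2}\right) + \frac{259}{65}\right) = - 5 \left(\left(- \frac{5}{3} + 16\right) + \frac{259}{65}\right) = - 5 \left(\frac{43}{3} + \frac{259}{65}\right) = \left(-5\right) \frac{3572}{195} = - \frac{3572}{39}$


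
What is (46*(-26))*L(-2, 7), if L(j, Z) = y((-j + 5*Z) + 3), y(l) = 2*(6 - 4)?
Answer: -4784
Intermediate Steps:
y(l) = 4 (y(l) = 2*2 = 4)
L(j, Z) = 4
(46*(-26))*L(-2, 7) = (46*(-26))*4 = -1196*4 = -4784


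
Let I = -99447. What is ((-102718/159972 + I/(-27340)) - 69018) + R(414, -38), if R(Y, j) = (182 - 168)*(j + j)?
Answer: -76624987800499/1093408620 ≈ -70079.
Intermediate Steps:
R(Y, j) = 28*j (R(Y, j) = 14*(2*j) = 28*j)
((-102718/159972 + I/(-27340)) - 69018) + R(414, -38) = ((-102718/159972 - 99447/(-27340)) - 69018) + 28*(-38) = ((-102718*1/159972 - 99447*(-1/27340)) - 69018) - 1064 = ((-51359/79986 + 99447/27340) - 69018) - 1064 = (3275106341/1093408620 - 69018) - 1064 = -75461601028819/1093408620 - 1064 = -76624987800499/1093408620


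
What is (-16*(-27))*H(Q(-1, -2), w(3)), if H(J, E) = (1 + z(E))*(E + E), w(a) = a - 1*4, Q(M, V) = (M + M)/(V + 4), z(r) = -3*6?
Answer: 14688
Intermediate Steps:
z(r) = -18
Q(M, V) = 2*M/(4 + V) (Q(M, V) = (2*M)/(4 + V) = 2*M/(4 + V))
w(a) = -4 + a (w(a) = a - 4 = -4 + a)
H(J, E) = -34*E (H(J, E) = (1 - 18)*(E + E) = -34*E)
(-16*(-27))*H(Q(-1, -2), w(3)) = (-16*(-27))*(-34*(-4 + 3)) = 432*(-34*(-1)) = 432*34 = 14688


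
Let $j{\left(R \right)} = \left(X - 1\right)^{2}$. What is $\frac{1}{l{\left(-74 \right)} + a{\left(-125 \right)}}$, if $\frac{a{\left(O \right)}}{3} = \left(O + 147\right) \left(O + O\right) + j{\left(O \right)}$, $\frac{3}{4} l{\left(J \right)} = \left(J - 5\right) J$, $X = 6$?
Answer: $- \frac{3}{25891} \approx -0.00011587$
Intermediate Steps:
$l{\left(J \right)} = \frac{4 J \left(-5 + J\right)}{3}$ ($l{\left(J \right)} = \frac{4 \left(J - 5\right) J}{3} = \frac{4 \left(-5 + J\right) J}{3} = \frac{4 J \left(-5 + J\right)}{3}$)
$j{\left(R \right)} = 25$ ($j{\left(R \right)} = \left(6 - 1\right)^{2} = 5^{2} = 25$)
$a{\left(O \right)} = 75 + 6 O \left(147 + O\right)$ ($a{\left(O \right)} = 3 \left(\left(O + 147\right) \left(O + O\right) + 25\right) = 3 \left(\left(147 + O\right) 2 O + 25\right) = 3 \left(2 O \left(147 + O\right) + 25\right) = 3 \left(25 + 2 O \left(147 + O\right)\right) = 75 + 6 O \left(147 + O\right)$)
$\frac{1}{l{\left(-74 \right)} + a{\left(-125 \right)}} = \frac{1}{\frac{4}{3} \left(-74\right) \left(-5 - 74\right) + \left(75 + 6 \left(-125\right)^{2} + 882 \left(-125\right)\right)} = \frac{1}{\frac{4}{3} \left(-74\right) \left(-79\right) + \left(75 + 6 \cdot 15625 - 110250\right)} = \frac{1}{\frac{23384}{3} + \left(75 + 93750 - 110250\right)} = \frac{1}{\frac{23384}{3} - 16425} = \frac{1}{- \frac{25891}{3}} = - \frac{3}{25891}$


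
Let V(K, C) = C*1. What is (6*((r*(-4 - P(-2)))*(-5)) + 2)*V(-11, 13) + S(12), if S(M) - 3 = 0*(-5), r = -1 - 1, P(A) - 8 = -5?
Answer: -5431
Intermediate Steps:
V(K, C) = C
P(A) = 3 (P(A) = 8 - 5 = 3)
r = -2
S(M) = 3 (S(M) = 3 + 0*(-5) = 3 + 0 = 3)
(6*((r*(-4 - P(-2)))*(-5)) + 2)*V(-11, 13) + S(12) = (6*(-2*(-4 - 1*3)*(-5)) + 2)*13 + 3 = (6*(-2*(-4 - 3)*(-5)) + 2)*13 + 3 = (6*(-2*(-7)*(-5)) + 2)*13 + 3 = (6*(14*(-5)) + 2)*13 + 3 = (6*(-70) + 2)*13 + 3 = (-420 + 2)*13 + 3 = -418*13 + 3 = -5434 + 3 = -5431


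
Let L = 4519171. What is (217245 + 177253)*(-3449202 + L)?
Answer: 422100630562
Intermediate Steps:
(217245 + 177253)*(-3449202 + L) = (217245 + 177253)*(-3449202 + 4519171) = 394498*1069969 = 422100630562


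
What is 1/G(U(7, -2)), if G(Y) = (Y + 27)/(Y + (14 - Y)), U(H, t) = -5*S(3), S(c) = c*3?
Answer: -7/9 ≈ -0.77778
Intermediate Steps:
S(c) = 3*c
U(H, t) = -45 (U(H, t) = -15*3 = -5*9 = -45)
G(Y) = 27/14 + Y/14 (G(Y) = (27 + Y)/14 = (27 + Y)*(1/14) = 27/14 + Y/14)
1/G(U(7, -2)) = 1/(27/14 + (1/14)*(-45)) = 1/(27/14 - 45/14) = 1/(-9/7) = -7/9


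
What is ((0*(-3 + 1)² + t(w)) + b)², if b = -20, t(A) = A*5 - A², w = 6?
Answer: 676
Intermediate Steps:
t(A) = -A² + 5*A (t(A) = 5*A - A² = -A² + 5*A)
((0*(-3 + 1)² + t(w)) + b)² = ((0*(-3 + 1)² + 6*(5 - 1*6)) - 20)² = ((0*(-2)² + 6*(5 - 6)) - 20)² = ((0*4 + 6*(-1)) - 20)² = ((0 - 6) - 20)² = (-6 - 20)² = (-26)² = 676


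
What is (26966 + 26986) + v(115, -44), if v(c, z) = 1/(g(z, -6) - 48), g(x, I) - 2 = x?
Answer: 4855679/90 ≈ 53952.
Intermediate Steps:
g(x, I) = 2 + x
v(c, z) = 1/(-46 + z) (v(c, z) = 1/((2 + z) - 48) = 1/(-46 + z))
(26966 + 26986) + v(115, -44) = (26966 + 26986) + 1/(-46 - 44) = 53952 + 1/(-90) = 53952 - 1/90 = 4855679/90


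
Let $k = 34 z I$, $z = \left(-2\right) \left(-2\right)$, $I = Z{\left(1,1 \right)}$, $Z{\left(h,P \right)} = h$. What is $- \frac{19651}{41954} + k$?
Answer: $\frac{5686093}{41954} \approx 135.53$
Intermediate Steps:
$I = 1$
$z = 4$
$k = 136$ ($k = 34 \cdot 4 \cdot 1 = 136 \cdot 1 = 136$)
$- \frac{19651}{41954} + k = - \frac{19651}{41954} + 136 = \frac{5686093}{41954}$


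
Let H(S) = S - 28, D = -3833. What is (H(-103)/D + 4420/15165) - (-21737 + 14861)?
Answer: 79940648059/11625489 ≈ 6876.3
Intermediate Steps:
H(S) = -28 + S
(H(-103)/D + 4420/15165) - (-21737 + 14861) = ((-28 - 103)/(-3833) + 4420/15165) - (-21737 + 14861) = (-131*(-1/3833) + 4420*(1/15165)) - 1*(-6876) = (131/3833 + 884/3033) + 6876 = 3785695/11625489 + 6876 = 79940648059/11625489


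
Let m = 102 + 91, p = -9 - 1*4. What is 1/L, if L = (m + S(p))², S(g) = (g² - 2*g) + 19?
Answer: 1/165649 ≈ 6.0369e-6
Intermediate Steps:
p = -13 (p = -9 - 4 = -13)
m = 193
S(g) = 19 + g² - 2*g
L = 165649 (L = (193 + (19 + (-13)² - 2*(-13)))² = (193 + (19 + 169 + 26))² = (193 + 214)² = 407² = 165649)
1/L = 1/165649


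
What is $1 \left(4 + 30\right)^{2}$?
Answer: $1156$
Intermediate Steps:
$1 \left(4 + 30\right)^{2} = 1 \cdot 34^{2} = 1 \cdot 1156 = 1156$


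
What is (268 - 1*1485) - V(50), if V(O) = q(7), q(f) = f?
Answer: -1224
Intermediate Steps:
V(O) = 7
(268 - 1*1485) - V(50) = (268 - 1*1485) - 1*7 = (268 - 1485) - 7 = -1217 - 7 = -1224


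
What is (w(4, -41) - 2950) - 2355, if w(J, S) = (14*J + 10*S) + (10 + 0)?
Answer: -5649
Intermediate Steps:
w(J, S) = 10 + 10*S + 14*J (w(J, S) = (10*S + 14*J) + 10 = 10 + 10*S + 14*J)
(w(4, -41) - 2950) - 2355 = ((10 + 10*(-41) + 14*4) - 2950) - 2355 = ((10 - 410 + 56) - 2950) - 2355 = (-344 - 2950) - 2355 = -3294 - 2355 = -5649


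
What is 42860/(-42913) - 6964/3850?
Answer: -231928566/82607525 ≈ -2.8076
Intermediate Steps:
42860/(-42913) - 6964/3850 = 42860*(-1/42913) - 6964*1/3850 = -42860/42913 - 3482/1925 = -231928566/82607525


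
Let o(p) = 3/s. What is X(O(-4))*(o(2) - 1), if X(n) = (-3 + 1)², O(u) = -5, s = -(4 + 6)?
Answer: -26/5 ≈ -5.2000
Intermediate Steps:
s = -10 (s = -1*10 = -10)
o(p) = -3/10 (o(p) = 3/(-10) = 3*(-⅒) = -3/10)
X(n) = 4 (X(n) = (-2)² = 4)
X(O(-4))*(o(2) - 1) = 4*(-3/10 - 1) = 4*(-13/10) = -26/5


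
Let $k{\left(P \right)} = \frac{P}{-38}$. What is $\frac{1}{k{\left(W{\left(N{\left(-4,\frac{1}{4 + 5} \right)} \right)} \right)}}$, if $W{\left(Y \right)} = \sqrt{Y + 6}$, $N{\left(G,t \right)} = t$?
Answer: $- \frac{114 \sqrt{55}}{55} \approx -15.372$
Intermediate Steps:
$W{\left(Y \right)} = \sqrt{6 + Y}$
$k{\left(P \right)} = - \frac{P}{38}$ ($k{\left(P \right)} = P \left(- \frac{1}{38}\right) = - \frac{P}{38}$)
$\frac{1}{k{\left(W{\left(N{\left(-4,\frac{1}{4 + 5} \right)} \right)} \right)}} = \frac{1}{\left(- \frac{1}{38}\right) \sqrt{6 + \frac{1}{4 + 5}}} = \frac{1}{\left(- \frac{1}{38}\right) \sqrt{6 + \frac{1}{9}}} = \frac{1}{\left(- \frac{1}{38}\right) \sqrt{\frac{55}{9}}} = \frac{1}{\left(- \frac{1}{38}\right) \frac{\sqrt{55}}{3}} = \frac{1}{\left(- \frac{1}{114}\right) \sqrt{55}} = - \frac{114 \sqrt{55}}{55}$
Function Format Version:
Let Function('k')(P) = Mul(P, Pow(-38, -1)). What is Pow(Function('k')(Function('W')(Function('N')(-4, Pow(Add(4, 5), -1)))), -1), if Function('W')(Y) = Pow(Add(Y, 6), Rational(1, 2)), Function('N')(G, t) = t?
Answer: Mul(Rational(-114, 55), Pow(55, Rational(1, 2))) ≈ -15.372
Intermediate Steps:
Function('W')(Y) = Pow(Add(6, Y), Rational(1, 2))
Function('k')(P) = Mul(Rational(-1, 38), P) (Function('k')(P) = Mul(P, Rational(-1, 38)) = Mul(Rational(-1, 38), P))
Pow(Function('k')(Function('W')(Function('N')(-4, Pow(Add(4, 5), -1)))), -1) = Pow(Mul(Rational(-1, 38), Pow(Add(6, Pow(Add(4, 5), -1)), Rational(1, 2))), -1) = Pow(Mul(Rational(-1, 38), Pow(Add(6, Pow(9, -1)), Rational(1, 2))), -1) = Pow(Mul(Rational(-1, 38), Pow(Add(6, Rational(1, 9)), Rational(1, 2))), -1) = Pow(Mul(Rational(-1, 38), Pow(Rational(55, 9), Rational(1, 2))), -1) = Pow(Mul(Rational(-1, 38), Mul(Rational(1, 3), Pow(55, Rational(1, 2)))), -1) = Pow(Mul(Rational(-1, 114), Pow(55, Rational(1, 2))), -1) = Mul(Rational(-114, 55), Pow(55, Rational(1, 2)))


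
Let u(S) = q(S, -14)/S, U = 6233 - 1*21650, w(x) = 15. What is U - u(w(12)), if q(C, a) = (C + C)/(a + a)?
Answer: -215837/14 ≈ -15417.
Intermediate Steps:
q(C, a) = C/a (q(C, a) = (2*C)/((2*a)) = (2*C)*(1/(2*a)) = C/a)
U = -15417 (U = 6233 - 21650 = -15417)
u(S) = -1/14 (u(S) = (S/(-14))/S = (S*(-1/14))/S = (-S/14)/S = -1/14)
U - u(w(12)) = -15417 - 1*(-1/14) = -15417 + 1/14 = -215837/14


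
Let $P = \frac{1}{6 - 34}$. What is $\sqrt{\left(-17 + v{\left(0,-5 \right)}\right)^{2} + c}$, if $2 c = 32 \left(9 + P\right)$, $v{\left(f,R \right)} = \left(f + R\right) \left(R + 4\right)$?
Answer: $\frac{2 \sqrt{3521}}{7} \approx 16.954$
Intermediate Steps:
$P = - \frac{1}{28}$ ($P = \frac{1}{-28} = - \frac{1}{28} \approx -0.035714$)
$v{\left(f,R \right)} = \left(4 + R\right) \left(R + f\right)$ ($v{\left(f,R \right)} = \left(R + f\right) \left(4 + R\right) = \left(4 + R\right) \left(R + f\right)$)
$c = \frac{1004}{7}$ ($c = \frac{32 \left(9 - \frac{1}{28}\right)}{2} = \frac{32 \cdot \frac{251}{28}}{2} = \frac{1}{2} \cdot \frac{2008}{7} = \frac{1004}{7} \approx 143.43$)
$\sqrt{\left(-17 + v{\left(0,-5 \right)}\right)^{2} + c} = \sqrt{\left(-17 + \left(\left(-5\right)^{2} + 4 \left(-5\right) + 4 \cdot 0 - 0\right)\right)^{2} + \frac{1004}{7}} = \sqrt{\left(-17 + \left(25 - 20 + 0 + 0\right)\right)^{2} + \frac{1004}{7}} = \sqrt{\left(-17 + 5\right)^{2} + \frac{1004}{7}} = \sqrt{\left(-12\right)^{2} + \frac{1004}{7}} = \sqrt{144 + \frac{1004}{7}} = \sqrt{\frac{2012}{7}} = \frac{2 \sqrt{3521}}{7}$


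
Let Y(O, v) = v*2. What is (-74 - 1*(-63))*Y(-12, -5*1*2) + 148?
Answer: 368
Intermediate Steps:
Y(O, v) = 2*v
(-74 - 1*(-63))*Y(-12, -5*1*2) + 148 = (-74 - 1*(-63))*(2*(-5*1*2)) + 148 = (-74 + 63)*(2*(-5*2)) + 148 = -22*(-10) + 148 = -11*(-20) + 148 = 220 + 148 = 368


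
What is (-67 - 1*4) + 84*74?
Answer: 6145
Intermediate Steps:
(-67 - 1*4) + 84*74 = (-67 - 4) + 6216 = -71 + 6216 = 6145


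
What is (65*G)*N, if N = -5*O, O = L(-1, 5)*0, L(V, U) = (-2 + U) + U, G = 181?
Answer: 0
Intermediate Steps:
L(V, U) = -2 + 2*U
O = 0 (O = (-2 + 2*5)*0 = (-2 + 10)*0 = 8*0 = 0)
N = 0 (N = -5*0 = 0)
(65*G)*N = (65*181)*0 = 11765*0 = 0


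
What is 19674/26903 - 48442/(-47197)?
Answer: 2231788904/1269740891 ≈ 1.7577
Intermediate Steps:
19674/26903 - 48442/(-47197) = 19674*(1/26903) - 48442*(-1/47197) = 19674/26903 + 48442/47197 = 2231788904/1269740891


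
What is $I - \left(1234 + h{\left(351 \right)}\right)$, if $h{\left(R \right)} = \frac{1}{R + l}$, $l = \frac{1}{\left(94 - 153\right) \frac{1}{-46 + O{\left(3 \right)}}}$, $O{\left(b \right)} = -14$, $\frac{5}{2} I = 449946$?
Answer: $\frac{18561711923}{103845} \approx 1.7874 \cdot 10^{5}$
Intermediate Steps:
$I = \frac{899892}{5}$ ($I = \frac{2}{5} \cdot 449946 = \frac{899892}{5} \approx 1.7998 \cdot 10^{5}$)
$l = \frac{60}{59}$ ($l = \frac{1}{\left(94 - 153\right) \frac{1}{-46 - 14}} = \frac{1}{\left(-59\right) \frac{1}{-60}} = \frac{1}{\left(-59\right) \left(- \frac{1}{60}\right)} = \frac{1}{\frac{59}{60}} = \frac{60}{59} \approx 1.0169$)
$h{\left(R \right)} = \frac{1}{\frac{60}{59} + R}$ ($h{\left(R \right)} = \frac{1}{R + \frac{60}{59}} = \frac{1}{\frac{60}{59} + R}$)
$I - \left(1234 + h{\left(351 \right)}\right) = \frac{899892}{5} - \left(1234 + \frac{59}{60 + 59 \cdot 351}\right) = \frac{899892}{5} - \left(1234 + \frac{59}{60 + 20709}\right) = \frac{899892}{5} - \left(1234 + \frac{59}{20769}\right) = \frac{899892}{5} - \frac{25629005}{20769} = \frac{18561711923}{103845}$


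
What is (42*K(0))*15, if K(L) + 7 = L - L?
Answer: -4410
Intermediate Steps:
K(L) = -7 (K(L) = -7 + (L - L) = -7 + 0 = -7)
(42*K(0))*15 = (42*(-7))*15 = -294*15 = -4410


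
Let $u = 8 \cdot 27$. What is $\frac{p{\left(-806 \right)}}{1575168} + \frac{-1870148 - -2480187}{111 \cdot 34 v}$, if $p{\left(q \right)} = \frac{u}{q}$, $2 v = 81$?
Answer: $\frac{32270690820665}{8085513369024} \approx 3.9912$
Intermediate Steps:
$v = \frac{81}{2}$ ($v = \frac{1}{2} \cdot 81 = \frac{81}{2} \approx 40.5$)
$u = 216$
$p{\left(q \right)} = \frac{216}{q}$
$\frac{p{\left(-806 \right)}}{1575168} + \frac{-1870148 - -2480187}{111 \cdot 34 v} = \frac{216 \frac{1}{-806}}{1575168} + \frac{-1870148 - -2480187}{111 \cdot 34 \cdot \frac{81}{2}} = 216 \left(- \frac{1}{806}\right) \frac{1}{1575168} + \frac{-1870148 + 2480187}{3774 \cdot \frac{81}{2}} = \left(- \frac{108}{403}\right) \frac{1}{1575168} + \frac{610039}{152847} = - \frac{9}{52899392} + 610039 \cdot \frac{1}{152847} = - \frac{9}{52899392} + \frac{610039}{152847} = \frac{32270690820665}{8085513369024}$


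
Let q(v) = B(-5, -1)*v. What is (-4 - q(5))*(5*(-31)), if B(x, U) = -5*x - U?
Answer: 20770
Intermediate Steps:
B(x, U) = -U - 5*x
q(v) = 26*v (q(v) = (-1*(-1) - 5*(-5))*v = (1 + 25)*v = 26*v)
(-4 - q(5))*(5*(-31)) = (-4 - 26*5)*(5*(-31)) = (-4 - 1*130)*(-155) = (-4 - 130)*(-155) = -134*(-155) = 20770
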